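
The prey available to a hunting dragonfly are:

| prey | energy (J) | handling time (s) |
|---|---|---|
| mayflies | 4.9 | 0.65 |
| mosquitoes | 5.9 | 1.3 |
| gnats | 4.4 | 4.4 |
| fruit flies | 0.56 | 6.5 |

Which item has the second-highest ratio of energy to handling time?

In descending order of E/h:
mayflies: 4.9/0.65 = 7.54 J/s
mosquitoes: 5.9/1.3 = 4.54 J/s
gnats: 4.4/4.4 = 1 J/s
fruit flies: 0.56/6.5 = 0.0862 J/s

mosquitoes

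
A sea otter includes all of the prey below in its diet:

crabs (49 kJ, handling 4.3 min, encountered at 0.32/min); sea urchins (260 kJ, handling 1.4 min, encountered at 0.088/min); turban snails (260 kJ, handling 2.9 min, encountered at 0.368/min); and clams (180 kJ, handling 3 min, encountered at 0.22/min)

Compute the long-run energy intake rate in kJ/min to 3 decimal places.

41.132 kJ/min

Energy encountered per unit search time: 0.32×49 + 0.088×260 + 0.368×260 + 0.22×180 = 173.8 kJ/min.
Handling time per unit search time: 0.32×4.3 + 0.088×1.4 + 0.368×2.9 + 0.22×3 = 3.226.
Rate = 173.8/(1 + 3.226) = 41.13 kJ/min.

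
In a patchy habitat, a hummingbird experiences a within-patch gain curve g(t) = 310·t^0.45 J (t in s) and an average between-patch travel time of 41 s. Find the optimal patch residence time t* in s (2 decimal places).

33.55 s

Maximise g(t)/(T+t): set derivative to zero → g'(t)(T+t) = g(t).
g'(t) = 0.45·310·t^-0.55. Setting 0.45·310·t^-0.55 = 310·t^0.45/(41+t) gives 0.45(41+t) = t, so 0.55·t = 0.45×41.
t* = 0.45×41/0.55 = 33.55 s.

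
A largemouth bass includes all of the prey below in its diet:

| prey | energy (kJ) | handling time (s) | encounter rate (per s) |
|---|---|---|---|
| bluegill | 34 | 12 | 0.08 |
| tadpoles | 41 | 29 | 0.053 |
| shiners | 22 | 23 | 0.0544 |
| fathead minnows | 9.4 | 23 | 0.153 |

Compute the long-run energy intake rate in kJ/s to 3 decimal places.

0.911 kJ/s

Energy encountered per unit search time: 0.08×34 + 0.053×41 + 0.0544×22 + 0.153×9.4 = 7.528 kJ/s.
Handling time per unit search time: 0.08×12 + 0.053×29 + 0.0544×23 + 0.153×23 = 7.267.
Rate = 7.528/(1 + 7.267) = 0.9106 kJ/s.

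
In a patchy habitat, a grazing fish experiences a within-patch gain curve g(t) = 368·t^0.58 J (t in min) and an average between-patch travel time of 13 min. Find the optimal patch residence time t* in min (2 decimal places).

17.95 min

Maximise g(t)/(T+t): set derivative to zero → g'(t)(T+t) = g(t).
g'(t) = 0.58·368·t^-0.42. Setting 0.58·368·t^-0.42 = 368·t^0.58/(13+t) gives 0.58(13+t) = t, so 0.42·t = 0.58×13.
t* = 0.58×13/0.42 = 17.95 min.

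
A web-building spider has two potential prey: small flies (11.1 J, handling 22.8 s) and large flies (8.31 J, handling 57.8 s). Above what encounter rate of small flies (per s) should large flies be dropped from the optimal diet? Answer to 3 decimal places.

The zero-one rule: include large flies iff E₂/h₂ > λE₁/(1+λh₁). Equality gives the switch point.
λE₁h₂ = E₂ + λE₂h₁ ⇒ λ = E₂/(E₁h₂ − E₂h₁) = 8.31/(641.6 − 189.5) = 0.01838 per s.

0.018 per s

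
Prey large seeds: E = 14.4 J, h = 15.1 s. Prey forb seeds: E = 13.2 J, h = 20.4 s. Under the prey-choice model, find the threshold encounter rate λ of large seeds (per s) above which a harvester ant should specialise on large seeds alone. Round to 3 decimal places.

The zero-one rule: include forb seeds iff E₂/h₂ > λE₁/(1+λh₁). Equality gives the switch point.
λE₁h₂ = E₂ + λE₂h₁ ⇒ λ = E₂/(E₁h₂ − E₂h₁) = 13.2/(293.8 − 199.3) = 0.1398 per s.

0.140 per s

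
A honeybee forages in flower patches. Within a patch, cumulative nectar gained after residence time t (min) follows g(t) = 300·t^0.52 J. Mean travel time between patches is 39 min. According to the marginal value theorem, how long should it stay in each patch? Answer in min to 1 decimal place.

42.3 min

By the marginal value theorem, leave when the instantaneous gain rate g'(t) equals the habitat-wide average g(t)/(T + t).
g'(t) = 0.52·300·t^-0.48. Setting 0.52·300·t^-0.48 = 300·t^0.52/(39+t) gives 0.52(39+t) = t, so 0.48·t = 0.52×39.
t* = 0.52×39/0.48 = 42.25 min.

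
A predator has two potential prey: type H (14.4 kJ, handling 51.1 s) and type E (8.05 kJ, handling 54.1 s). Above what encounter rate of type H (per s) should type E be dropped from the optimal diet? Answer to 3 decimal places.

0.022 per s

Drop type E once their profitability E₂/h₂ falls below the rate achievable on type H alone: E₂/h₂ = λE₁/(1 + λh₁).
Solve for λ: λE₁h₂ = E₂(1 + λh₁) → λ(E₁h₂ − E₂h₁) = E₂ → λ = E₂/(E₁h₂ − E₂h₁).
λ = 8.05/(14.4×54.1 − 8.05×51.1) = 8.05/367.7 = 0.02189 per s.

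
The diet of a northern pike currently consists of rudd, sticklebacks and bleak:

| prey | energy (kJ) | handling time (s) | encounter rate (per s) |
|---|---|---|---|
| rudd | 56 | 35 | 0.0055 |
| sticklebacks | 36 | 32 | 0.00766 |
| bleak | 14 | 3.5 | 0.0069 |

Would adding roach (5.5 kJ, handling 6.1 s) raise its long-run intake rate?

Intake rate on the current diet: R = (0.0055×56 + 0.00766×36 + 0.0069×14) / (1 + 0.0055×35 + 0.00766×32 + 0.0069×3.5) = 0.6804/1.462 = 0.4654 kJ/s.
Profitability of roach: 5.5/6.1 = 0.9016 kJ/s.
Since 0.9016 > R, including roach increases the long-run rate.

Yes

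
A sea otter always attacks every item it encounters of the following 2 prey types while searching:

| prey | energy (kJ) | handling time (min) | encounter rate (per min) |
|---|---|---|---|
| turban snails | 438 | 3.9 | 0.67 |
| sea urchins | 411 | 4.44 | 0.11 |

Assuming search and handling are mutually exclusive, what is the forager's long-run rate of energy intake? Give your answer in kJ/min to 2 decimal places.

R = (0.67×438 + 0.11×411) / (1 + 0.67×3.9 + 0.11×4.44) = 338.7/4.101 = 82.57 kJ/min.

82.57 kJ/min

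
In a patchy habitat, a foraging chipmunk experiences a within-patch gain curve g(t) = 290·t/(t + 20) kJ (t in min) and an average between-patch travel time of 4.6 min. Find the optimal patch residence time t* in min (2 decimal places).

By the marginal value theorem, leave when the instantaneous gain rate g'(t) equals the habitat-wide average g(t)/(T + t).
g'(t) = 290·20/(t + 20)². Setting 290·20/(t+20)² = 290t/[(t+20)(4.6+t)] gives 20(4.6+t) = t(t+20), so t² = 20×4.6 = 92.
t* = √92 = 9.592 min.

9.59 min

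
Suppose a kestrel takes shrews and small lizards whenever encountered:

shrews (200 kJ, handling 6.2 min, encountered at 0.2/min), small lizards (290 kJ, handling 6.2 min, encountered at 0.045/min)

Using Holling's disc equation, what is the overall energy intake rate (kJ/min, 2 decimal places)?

Energy encountered per unit search time: 0.2×200 + 0.045×290 = 53.05 kJ/min.
Handling time per unit search time: 0.2×6.2 + 0.045×6.2 = 1.519.
Rate = 53.05/(1 + 1.519) = 21.06 kJ/min.

21.06 kJ/min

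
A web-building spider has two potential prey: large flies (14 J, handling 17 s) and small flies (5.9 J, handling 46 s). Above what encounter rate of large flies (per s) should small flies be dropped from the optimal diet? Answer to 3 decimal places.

0.011 per s

At the threshold, the rate on large flies alone equals the profitability of small flies: λ·14/(1 + λ·17) = 5.9/46 = 0.1283.
Rearranging, λ(14 − 0.1283×17) = 0.1283, so λ = 0.1283/11.82 = 0.01085 per s.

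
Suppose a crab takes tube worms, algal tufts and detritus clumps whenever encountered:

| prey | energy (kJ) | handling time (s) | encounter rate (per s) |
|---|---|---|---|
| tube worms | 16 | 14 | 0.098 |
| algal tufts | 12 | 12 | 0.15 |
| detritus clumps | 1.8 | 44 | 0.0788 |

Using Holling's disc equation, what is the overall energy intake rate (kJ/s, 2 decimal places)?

0.46 kJ/s

Energy encountered per unit search time: 0.098×16 + 0.15×12 + 0.0788×1.8 = 3.51 kJ/s.
Handling time per unit search time: 0.098×14 + 0.15×12 + 0.0788×44 = 6.639.
Rate = 3.51/(1 + 6.639) = 0.4595 kJ/s.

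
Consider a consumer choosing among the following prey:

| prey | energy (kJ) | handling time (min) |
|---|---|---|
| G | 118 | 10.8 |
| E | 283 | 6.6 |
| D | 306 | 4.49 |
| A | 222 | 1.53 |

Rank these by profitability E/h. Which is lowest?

G

Profitability E/h (kJ/min): G = 118/10.8 = 10.9, E = 283/6.6 = 42.9, D = 306/4.49 = 68.2, A = 222/1.53 = 145.
Ranked: A > D > E > G.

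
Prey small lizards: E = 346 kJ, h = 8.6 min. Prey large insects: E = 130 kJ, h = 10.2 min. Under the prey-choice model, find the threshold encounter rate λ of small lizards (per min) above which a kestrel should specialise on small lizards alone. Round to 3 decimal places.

Drop large insects once their profitability E₂/h₂ falls below the rate achievable on small lizards alone: E₂/h₂ = λE₁/(1 + λh₁).
Solve for λ: λE₁h₂ = E₂(1 + λh₁) → λ(E₁h₂ − E₂h₁) = E₂ → λ = E₂/(E₁h₂ − E₂h₁).
λ = 130/(346×10.2 − 130×8.6) = 130/2411 = 0.05392 per min.

0.054 per min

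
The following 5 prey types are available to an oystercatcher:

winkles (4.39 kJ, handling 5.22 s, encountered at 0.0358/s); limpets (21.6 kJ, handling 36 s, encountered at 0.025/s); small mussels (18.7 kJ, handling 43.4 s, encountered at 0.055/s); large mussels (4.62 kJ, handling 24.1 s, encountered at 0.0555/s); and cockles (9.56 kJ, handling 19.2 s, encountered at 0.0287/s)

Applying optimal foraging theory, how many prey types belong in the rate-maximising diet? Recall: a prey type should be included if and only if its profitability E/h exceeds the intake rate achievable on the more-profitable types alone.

Profitabilities (E/h, kJ/s): winkles 0.841, limpets 0.6, cockles 0.498, small mussels 0.431, large mussels 0.192. Add prey in this order while the next type's profitability exceeds the intake rate on those already taken.
Rate on top 1: 0.1324. limpets: 0.6 > 0.1324 → include.
Rate on top 2: 0.3341. cockles: 0.498 > 0.3341 → include.
Rate on top 3: 0.3683. small mussels: 0.431 > 0.3683 → include.
Rate on top 4: 0.398. large mussels: 0.192 < 0.398 → exclude; stop.
Optimal diet: winkles, limpets, cockles, small mussels — 4 of 5 types.

4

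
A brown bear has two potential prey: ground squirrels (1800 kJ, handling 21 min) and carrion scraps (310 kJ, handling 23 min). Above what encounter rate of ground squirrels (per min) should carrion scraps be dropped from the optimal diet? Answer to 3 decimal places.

At the threshold, the rate on ground squirrels alone equals the profitability of carrion scraps: λ·1800/(1 + λ·21) = 310/23 = 13.48.
Rearranging, λ(1800 − 13.48×21) = 13.48, so λ = 13.48/1517 = 0.008885 per min.

0.009 per min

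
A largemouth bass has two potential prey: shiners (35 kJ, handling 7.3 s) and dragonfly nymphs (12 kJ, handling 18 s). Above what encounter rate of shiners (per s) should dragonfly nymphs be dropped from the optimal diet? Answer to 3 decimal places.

0.022 per s

The zero-one rule: include dragonfly nymphs iff E₂/h₂ > λE₁/(1+λh₁). Equality gives the switch point.
λE₁h₂ = E₂ + λE₂h₁ ⇒ λ = E₂/(E₁h₂ − E₂h₁) = 12/(630 − 87.6) = 0.02212 per s.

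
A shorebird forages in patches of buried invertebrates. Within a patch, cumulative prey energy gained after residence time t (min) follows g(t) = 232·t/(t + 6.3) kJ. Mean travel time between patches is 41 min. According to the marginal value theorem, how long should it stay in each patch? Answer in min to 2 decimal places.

16.07 min

Maximise g(t)/(T+t): set derivative to zero → g'(t)(T+t) = g(t).
g'(t) = 232·6.3/(t + 6.3)². Setting 232·6.3/(t+6.3)² = 232t/[(t+6.3)(41+t)] gives 6.3(41+t) = t(t+6.3), so t² = 6.3×41 = 258.3.
t* = √258.3 = 16.07 min.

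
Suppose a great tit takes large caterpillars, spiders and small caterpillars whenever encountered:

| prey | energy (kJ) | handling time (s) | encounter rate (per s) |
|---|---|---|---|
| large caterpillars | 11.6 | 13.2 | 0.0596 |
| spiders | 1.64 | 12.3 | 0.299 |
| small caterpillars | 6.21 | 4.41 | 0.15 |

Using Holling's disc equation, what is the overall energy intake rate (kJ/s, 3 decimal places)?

Energy encountered per unit search time: 0.0596×11.6 + 0.299×1.64 + 0.15×6.21 = 2.113 kJ/s.
Handling time per unit search time: 0.0596×13.2 + 0.299×12.3 + 0.15×4.41 = 5.126.
Rate = 2.113/(1 + 5.126) = 0.345 kJ/s.

0.345 kJ/s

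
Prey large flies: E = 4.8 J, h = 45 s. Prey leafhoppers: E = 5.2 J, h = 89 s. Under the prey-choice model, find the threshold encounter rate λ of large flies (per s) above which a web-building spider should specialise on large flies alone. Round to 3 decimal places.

0.027 per s

Drop leafhoppers once their profitability E₂/h₂ falls below the rate achievable on large flies alone: E₂/h₂ = λE₁/(1 + λh₁).
Solve for λ: λE₁h₂ = E₂(1 + λh₁) → λ(E₁h₂ − E₂h₁) = E₂ → λ = E₂/(E₁h₂ − E₂h₁).
λ = 5.2/(4.8×89 − 5.2×45) = 5.2/193.2 = 0.02692 per s.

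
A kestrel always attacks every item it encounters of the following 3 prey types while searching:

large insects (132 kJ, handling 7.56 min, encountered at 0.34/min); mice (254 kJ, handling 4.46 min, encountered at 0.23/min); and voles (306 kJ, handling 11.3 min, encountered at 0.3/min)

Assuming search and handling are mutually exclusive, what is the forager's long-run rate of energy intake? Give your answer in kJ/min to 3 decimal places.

24.430 kJ/min

Energy encountered per unit search time: 0.34×132 + 0.23×254 + 0.3×306 = 195.1 kJ/min.
Handling time per unit search time: 0.34×7.56 + 0.23×4.46 + 0.3×11.3 = 6.986.
Rate = 195.1/(1 + 6.986) = 24.43 kJ/min.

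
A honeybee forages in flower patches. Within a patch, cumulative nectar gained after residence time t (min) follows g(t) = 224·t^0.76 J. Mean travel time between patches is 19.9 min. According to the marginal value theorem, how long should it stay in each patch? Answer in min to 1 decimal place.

63.0 min

Optimal t* satisfies g'(t*) = g(t*)/(T + t*).
g'(t) = 0.76·224·t^-0.24. Setting 0.76·224·t^-0.24 = 224·t^0.76/(19.9+t) gives 0.76(19.9+t) = t, so 0.24·t = 0.76×19.9.
t* = 0.76×19.9/0.24 = 63.02 min.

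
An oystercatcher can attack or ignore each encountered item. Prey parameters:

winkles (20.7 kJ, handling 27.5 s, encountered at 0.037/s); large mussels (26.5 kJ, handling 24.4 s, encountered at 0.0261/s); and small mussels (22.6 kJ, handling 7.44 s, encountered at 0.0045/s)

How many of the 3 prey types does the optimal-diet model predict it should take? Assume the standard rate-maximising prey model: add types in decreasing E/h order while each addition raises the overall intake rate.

Rank by E/h (kJ/s): small mussels 3.04, large mussels 1.09, winkles 0.753. Include each in turn until the next type's E/h falls below the running intake rate.
Rate on top 1: 0.09841. large mussels: 1.09 > 0.09841 → include.
Rate on top 2: 0.475. winkles: 0.753 > 0.475 → include.
Optimal diet: small mussels, large mussels, winkles — 3 of 3 types.

3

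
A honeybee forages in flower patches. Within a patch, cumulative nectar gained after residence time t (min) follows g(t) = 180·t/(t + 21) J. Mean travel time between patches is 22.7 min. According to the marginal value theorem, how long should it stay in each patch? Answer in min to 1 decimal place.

21.8 min

Maximise g(t)/(T+t): set derivative to zero → g'(t)(T+t) = g(t).
g'(t) = 180·21/(t + 21)². Setting 180·21/(t+21)² = 180t/[(t+21)(22.7+t)] gives 21(22.7+t) = t(t+21), so t² = 21×22.7 = 476.7.
t* = √476.7 = 21.83 min.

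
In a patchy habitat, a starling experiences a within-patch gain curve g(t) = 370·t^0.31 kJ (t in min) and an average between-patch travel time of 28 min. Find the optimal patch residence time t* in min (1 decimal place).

12.6 min

By the marginal value theorem, leave when the instantaneous gain rate g'(t) equals the habitat-wide average g(t)/(T + t).
g'(t) = 0.31·370·t^-0.69. Setting 0.31·370·t^-0.69 = 370·t^0.31/(28+t) gives 0.31(28+t) = t, so 0.69·t = 0.31×28.
t* = 0.31×28/0.69 = 12.58 min.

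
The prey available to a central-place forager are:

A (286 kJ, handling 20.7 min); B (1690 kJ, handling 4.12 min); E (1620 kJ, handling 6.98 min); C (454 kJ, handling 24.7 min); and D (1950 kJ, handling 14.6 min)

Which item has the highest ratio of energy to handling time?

In descending order of E/h:
B: 1690/4.12 = 410 kJ/min
E: 1620/6.98 = 232 kJ/min
D: 1950/14.6 = 134 kJ/min
C: 454/24.7 = 18.4 kJ/min
A: 286/20.7 = 13.8 kJ/min

B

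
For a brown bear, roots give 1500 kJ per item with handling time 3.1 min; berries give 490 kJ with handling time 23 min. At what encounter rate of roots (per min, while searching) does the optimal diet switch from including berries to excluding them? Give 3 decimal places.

Drop berries once their profitability E₂/h₂ falls below the rate achievable on roots alone: E₂/h₂ = λE₁/(1 + λh₁).
Solve for λ: λE₁h₂ = E₂(1 + λh₁) → λ(E₁h₂ − E₂h₁) = E₂ → λ = E₂/(E₁h₂ − E₂h₁).
λ = 490/(1500×23 − 490×3.1) = 490/3.298e+04 = 0.01486 per min.

0.015 per min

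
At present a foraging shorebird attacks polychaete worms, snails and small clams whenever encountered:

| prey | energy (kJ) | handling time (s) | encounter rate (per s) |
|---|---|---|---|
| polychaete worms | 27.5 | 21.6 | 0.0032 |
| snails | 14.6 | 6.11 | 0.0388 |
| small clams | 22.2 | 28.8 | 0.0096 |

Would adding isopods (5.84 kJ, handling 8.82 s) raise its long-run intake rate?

Intake rate on the current diet: R = (0.0032×27.5 + 0.0388×14.6 + 0.0096×22.2) / (1 + 0.0032×21.6 + 0.0388×6.11 + 0.0096×28.8) = 0.8676/1.583 = 0.5482 kJ/s.
Profitability of isopods: 5.84/8.82 = 0.6621 kJ/s.
0.6621 > 0.5482, so adding isopods raises the average — include it.

Yes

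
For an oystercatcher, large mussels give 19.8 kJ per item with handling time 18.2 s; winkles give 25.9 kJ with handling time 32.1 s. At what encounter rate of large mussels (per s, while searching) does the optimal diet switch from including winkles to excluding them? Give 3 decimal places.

The zero-one rule: include winkles iff E₂/h₂ > λE₁/(1+λh₁). Equality gives the switch point.
λE₁h₂ = E₂ + λE₂h₁ ⇒ λ = E₂/(E₁h₂ − E₂h₁) = 25.9/(635.6 − 471.4) = 0.1577 per s.

0.158 per s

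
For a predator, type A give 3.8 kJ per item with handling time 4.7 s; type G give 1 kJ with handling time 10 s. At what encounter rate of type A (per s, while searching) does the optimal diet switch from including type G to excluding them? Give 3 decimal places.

0.030 per s

The zero-one rule: include type G iff E₂/h₂ > λE₁/(1+λh₁). Equality gives the switch point.
λE₁h₂ = E₂ + λE₂h₁ ⇒ λ = E₂/(E₁h₂ − E₂h₁) = 1/(38 − 4.7) = 0.03003 per s.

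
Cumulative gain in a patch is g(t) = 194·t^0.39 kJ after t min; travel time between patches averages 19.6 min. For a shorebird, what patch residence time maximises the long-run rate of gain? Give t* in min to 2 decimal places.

Maximise g(t)/(T+t): set derivative to zero → g'(t)(T+t) = g(t).
g'(t) = 0.39·194·t^-0.61. Setting 0.39·194·t^-0.61 = 194·t^0.39/(19.6+t) gives 0.39(19.6+t) = t, so 0.61·t = 0.39×19.6.
t* = 0.39×19.6/0.61 = 12.53 min.

12.53 min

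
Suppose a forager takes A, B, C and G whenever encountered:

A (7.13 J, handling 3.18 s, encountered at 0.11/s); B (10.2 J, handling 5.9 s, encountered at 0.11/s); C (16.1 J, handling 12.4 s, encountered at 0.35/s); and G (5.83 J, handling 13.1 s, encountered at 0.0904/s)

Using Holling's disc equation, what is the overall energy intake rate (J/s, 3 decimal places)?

R = (0.11×7.13 + 0.11×10.2 + 0.35×16.1 + 0.0904×5.83) / (1 + 0.11×3.18 + 0.11×5.9 + 0.35×12.4 + 0.0904×13.1) = 8.068/7.523 = 1.072 J/s.

1.072 J/s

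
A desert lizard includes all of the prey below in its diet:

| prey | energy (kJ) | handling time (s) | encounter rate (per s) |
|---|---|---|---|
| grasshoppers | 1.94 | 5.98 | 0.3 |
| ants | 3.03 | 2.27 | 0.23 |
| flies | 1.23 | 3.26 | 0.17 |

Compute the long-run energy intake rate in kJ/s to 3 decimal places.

0.384 kJ/s

Energy encountered per unit search time: 0.3×1.94 + 0.23×3.03 + 0.17×1.23 = 1.488 kJ/s.
Handling time per unit search time: 0.3×5.98 + 0.23×2.27 + 0.17×3.26 = 2.87.
Rate = 1.488/(1 + 2.87) = 0.3845 kJ/s.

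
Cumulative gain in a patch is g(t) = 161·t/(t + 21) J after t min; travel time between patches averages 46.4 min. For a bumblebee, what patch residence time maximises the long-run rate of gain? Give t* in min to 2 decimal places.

31.22 min

Optimal t* satisfies g'(t*) = g(t*)/(T + t*).
g'(t) = 161·21/(t + 21)². Setting 161·21/(t+21)² = 161t/[(t+21)(46.4+t)] gives 21(46.4+t) = t(t+21), so t² = 21×46.4 = 974.4.
t* = √974.4 = 31.22 min.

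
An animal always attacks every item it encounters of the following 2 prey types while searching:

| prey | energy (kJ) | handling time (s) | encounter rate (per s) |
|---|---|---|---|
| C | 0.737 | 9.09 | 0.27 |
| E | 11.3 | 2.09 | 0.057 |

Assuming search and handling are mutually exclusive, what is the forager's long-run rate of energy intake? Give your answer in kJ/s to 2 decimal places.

0.24 kJ/s

Energy encountered per unit search time: 0.27×0.737 + 0.057×11.3 = 0.8431 kJ/s.
Handling time per unit search time: 0.27×9.09 + 0.057×2.09 = 2.573.
Rate = 0.8431/(1 + 2.573) = 0.2359 kJ/s.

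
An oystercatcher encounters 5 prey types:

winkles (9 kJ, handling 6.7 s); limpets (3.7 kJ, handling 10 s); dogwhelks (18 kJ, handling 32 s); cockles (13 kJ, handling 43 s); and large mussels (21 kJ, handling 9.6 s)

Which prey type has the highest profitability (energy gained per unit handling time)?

Profitability E/h (kJ/s): winkles = 9/6.7 = 1.34, limpets = 3.7/10 = 0.37, dogwhelks = 18/32 = 0.562, cockles = 13/43 = 0.302, large mussels = 21/9.6 = 2.19.
Ranked: large mussels > winkles > dogwhelks > limpets > cockles.

large mussels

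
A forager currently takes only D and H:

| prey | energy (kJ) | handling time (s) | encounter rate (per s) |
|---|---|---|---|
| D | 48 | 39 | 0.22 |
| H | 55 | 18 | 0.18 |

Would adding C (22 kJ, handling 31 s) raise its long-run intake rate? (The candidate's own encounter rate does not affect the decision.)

Current rate: (0.22×48 + 0.18×55)/(1 + 0.22×39 + 0.18×18) = 1.596 kJ/s.
C: E/h = 22/31 = 0.7097 kJ/s.
0.7097 < 1.596, so adding C would lower the average — exclude it.

No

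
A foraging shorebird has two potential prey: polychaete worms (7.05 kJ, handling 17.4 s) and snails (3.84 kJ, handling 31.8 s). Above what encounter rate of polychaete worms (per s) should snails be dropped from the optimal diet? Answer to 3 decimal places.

At the threshold, the rate on polychaete worms alone equals the profitability of snails: λ·7.05/(1 + λ·17.4) = 3.84/31.8 = 0.1208.
Rearranging, λ(7.05 − 0.1208×17.4) = 0.1208, so λ = 0.1208/4.949 = 0.0244 per s.

0.024 per s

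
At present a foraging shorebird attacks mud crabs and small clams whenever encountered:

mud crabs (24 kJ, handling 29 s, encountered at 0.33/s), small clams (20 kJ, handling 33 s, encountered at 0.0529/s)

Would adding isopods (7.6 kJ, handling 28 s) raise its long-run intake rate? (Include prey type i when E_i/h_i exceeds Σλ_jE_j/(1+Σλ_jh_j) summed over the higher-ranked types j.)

Current rate: (0.33×24 + 0.0529×20)/(1 + 0.33×29 + 0.0529×33) = 0.729 kJ/s.
isopods: E/h = 7.6/28 = 0.2714 kJ/s.
Since 0.2714 < R, time spent handling isopods is better spent searching.

No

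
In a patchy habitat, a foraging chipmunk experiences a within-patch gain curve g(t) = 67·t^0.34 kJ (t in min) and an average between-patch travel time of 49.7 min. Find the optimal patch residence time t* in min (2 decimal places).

By the marginal value theorem, leave when the instantaneous gain rate g'(t) equals the habitat-wide average g(t)/(T + t).
g'(t) = 0.34·67·t^-0.66. Setting 0.34·67·t^-0.66 = 67·t^0.34/(49.7+t) gives 0.34(49.7+t) = t, so 0.66·t = 0.34×49.7.
t* = 0.34×49.7/0.66 = 25.6 min.

25.60 min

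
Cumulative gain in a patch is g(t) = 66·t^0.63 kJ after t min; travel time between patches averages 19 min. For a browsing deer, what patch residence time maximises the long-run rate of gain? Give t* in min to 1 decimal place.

By the marginal value theorem, leave when the instantaneous gain rate g'(t) equals the habitat-wide average g(t)/(T + t).
g'(t) = 0.63·66·t^-0.37. Setting 0.63·66·t^-0.37 = 66·t^0.63/(19+t) gives 0.63(19+t) = t, so 0.37·t = 0.63×19.
t* = 0.63×19/0.37 = 32.35 min.

32.4 min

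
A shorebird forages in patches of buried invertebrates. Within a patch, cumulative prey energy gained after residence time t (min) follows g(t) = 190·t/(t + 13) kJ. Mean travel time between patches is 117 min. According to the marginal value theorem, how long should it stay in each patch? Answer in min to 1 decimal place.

39.0 min

By the marginal value theorem, leave when the instantaneous gain rate g'(t) equals the habitat-wide average g(t)/(T + t).
g'(t) = 190·13/(t + 13)². Setting 190·13/(t+13)² = 190t/[(t+13)(117+t)] gives 13(117+t) = t(t+13), so t² = 13×117 = 1521.
t* = √1521 = 39 min.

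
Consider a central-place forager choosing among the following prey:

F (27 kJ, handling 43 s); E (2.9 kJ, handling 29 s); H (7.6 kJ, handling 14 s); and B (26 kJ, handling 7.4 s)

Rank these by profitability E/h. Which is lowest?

E

In descending order of E/h:
B: 26/7.4 = 3.51 kJ/s
F: 27/43 = 0.628 kJ/s
H: 7.6/14 = 0.543 kJ/s
E: 2.9/29 = 0.1 kJ/s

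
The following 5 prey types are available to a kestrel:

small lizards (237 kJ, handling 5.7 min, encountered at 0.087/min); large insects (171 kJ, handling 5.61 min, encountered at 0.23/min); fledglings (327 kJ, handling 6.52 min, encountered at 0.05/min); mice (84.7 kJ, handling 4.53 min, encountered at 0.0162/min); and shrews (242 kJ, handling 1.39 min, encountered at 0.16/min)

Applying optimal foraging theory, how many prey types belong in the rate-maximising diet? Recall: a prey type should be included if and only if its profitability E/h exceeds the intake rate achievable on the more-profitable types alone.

E/h in descending order: shrews 174, fledglings 50.2, small lizards 41.6, large insects 30.5, mice 18.7 kJ/min. The optimal diet is the largest prefix of this list for which every included type satisfies E_i/h_i > R on the types above it.
Rate on top 1: 31.68. fledglings: 50.2 > 31.68 → include.
Rate on top 2: 35.57. small lizards: 41.6 > 35.57 → include.
Rate on top 3: 37.02. large insects: 30.5 < 37.02 → exclude; stop.
Optimal diet: shrews, fledglings, small lizards — 3 of 5 types.

3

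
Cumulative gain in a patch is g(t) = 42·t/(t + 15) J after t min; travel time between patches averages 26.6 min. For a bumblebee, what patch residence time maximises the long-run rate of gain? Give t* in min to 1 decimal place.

Optimal t* satisfies g'(t*) = g(t*)/(T + t*).
g'(t) = 42·15/(t + 15)². Setting 42·15/(t+15)² = 42t/[(t+15)(26.6+t)] gives 15(26.6+t) = t(t+15), so t² = 15×26.6 = 399.
t* = √399 = 19.97 min.

20.0 min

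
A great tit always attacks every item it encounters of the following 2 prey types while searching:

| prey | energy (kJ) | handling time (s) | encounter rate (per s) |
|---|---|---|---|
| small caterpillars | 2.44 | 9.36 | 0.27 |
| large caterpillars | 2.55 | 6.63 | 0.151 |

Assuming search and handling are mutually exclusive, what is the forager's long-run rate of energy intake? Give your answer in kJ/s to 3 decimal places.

0.231 kJ/s

R = Σλ_iE_i / (1 + Σλ_ih_i)
Numerator: 0.27×2.44 + 0.151×2.55 = 1.044
Denominator: 1 + 0.27×9.36 + 0.151×6.63 = 4.528
R = 1.044/4.528 = 0.2305 kJ/s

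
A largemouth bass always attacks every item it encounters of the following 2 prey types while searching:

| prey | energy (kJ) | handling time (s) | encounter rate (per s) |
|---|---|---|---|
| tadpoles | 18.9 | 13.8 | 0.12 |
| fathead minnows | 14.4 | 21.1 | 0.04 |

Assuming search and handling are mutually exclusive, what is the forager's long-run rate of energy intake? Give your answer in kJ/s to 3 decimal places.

0.813 kJ/s

R = (0.12×18.9 + 0.04×14.4) / (1 + 0.12×13.8 + 0.04×21.1) = 2.844/3.5 = 0.8126 kJ/s.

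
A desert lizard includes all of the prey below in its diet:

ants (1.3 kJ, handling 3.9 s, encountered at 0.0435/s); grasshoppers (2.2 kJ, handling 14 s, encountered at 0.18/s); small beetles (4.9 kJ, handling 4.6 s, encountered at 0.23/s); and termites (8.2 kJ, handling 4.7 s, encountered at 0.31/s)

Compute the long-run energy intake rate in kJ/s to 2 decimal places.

Energy encountered per unit search time: 0.0435×1.3 + 0.18×2.2 + 0.23×4.9 + 0.31×8.2 = 4.122 kJ/s.
Handling time per unit search time: 0.0435×3.9 + 0.18×14 + 0.23×4.6 + 0.31×4.7 = 5.205.
Rate = 4.122/(1 + 5.205) = 0.6643 kJ/s.

0.66 kJ/s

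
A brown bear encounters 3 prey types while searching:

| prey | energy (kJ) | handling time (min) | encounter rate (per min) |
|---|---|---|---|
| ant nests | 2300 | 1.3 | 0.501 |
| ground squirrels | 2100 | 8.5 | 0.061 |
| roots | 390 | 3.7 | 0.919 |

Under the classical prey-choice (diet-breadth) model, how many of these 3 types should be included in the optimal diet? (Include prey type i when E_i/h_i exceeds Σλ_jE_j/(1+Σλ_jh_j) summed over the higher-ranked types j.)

Rank by E/h (kJ/min): ant nests 1.77e+03, ground squirrels 247, roots 105. Include each in turn until the next type's E/h falls below the running intake rate.
Rate on top 1: 697.8. ground squirrels: 247 < 697.8 → exclude; stop.
Optimal diet: ant nests — 1 of 3 types.

1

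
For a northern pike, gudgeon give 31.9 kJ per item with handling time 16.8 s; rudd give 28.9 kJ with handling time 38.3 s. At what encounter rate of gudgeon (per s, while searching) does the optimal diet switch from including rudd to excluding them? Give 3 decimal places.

0.039 per s

At the threshold, the rate on gudgeon alone equals the profitability of rudd: λ·31.9/(1 + λ·16.8) = 28.9/38.3 = 0.7546.
Rearranging, λ(31.9 − 0.7546×16.8) = 0.7546, so λ = 0.7546/19.22 = 0.03925 per s.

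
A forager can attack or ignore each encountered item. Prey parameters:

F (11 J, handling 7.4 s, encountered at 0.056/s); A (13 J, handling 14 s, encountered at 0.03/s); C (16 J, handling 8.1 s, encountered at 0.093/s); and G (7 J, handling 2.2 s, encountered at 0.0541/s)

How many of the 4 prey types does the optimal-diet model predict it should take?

Profitabilities (E/h, J/s): G 3.18, C 1.98, F 1.49, A 0.929. Add prey in this order while the next type's profitability exceeds the intake rate on those already taken.
Rate on top 1: 0.3384. C: 1.98 > 0.3384 → include.
Rate on top 2: 0.997. F: 1.49 > 0.997 → include.
Rate on top 3: 1.086. A: 0.929 < 1.086 → exclude; stop.
Optimal diet: G, C, F — 3 of 4 types.

3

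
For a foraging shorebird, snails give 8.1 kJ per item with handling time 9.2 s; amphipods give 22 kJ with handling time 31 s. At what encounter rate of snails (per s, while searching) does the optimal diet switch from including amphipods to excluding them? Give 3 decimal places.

The zero-one rule: include amphipods iff E₂/h₂ > λE₁/(1+λh₁). Equality gives the switch point.
λE₁h₂ = E₂ + λE₂h₁ ⇒ λ = E₂/(E₁h₂ − E₂h₁) = 22/(251.1 − 202.4) = 0.4517 per s.

0.452 per s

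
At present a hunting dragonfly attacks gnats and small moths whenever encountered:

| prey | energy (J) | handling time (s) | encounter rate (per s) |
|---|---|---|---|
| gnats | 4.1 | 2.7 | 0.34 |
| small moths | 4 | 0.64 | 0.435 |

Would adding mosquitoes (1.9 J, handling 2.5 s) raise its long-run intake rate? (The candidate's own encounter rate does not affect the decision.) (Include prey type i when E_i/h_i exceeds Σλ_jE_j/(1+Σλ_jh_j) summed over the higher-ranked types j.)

On gnats and small moths alone, R = ΣλE/(1+Σλh) = 3.134/2.196 = 1.427 J/s.
mosquitoes: E/h = 1.9/2.5 = 0.76 J/s.
Since 0.76 < R, time spent handling mosquitoes is better spent searching.

No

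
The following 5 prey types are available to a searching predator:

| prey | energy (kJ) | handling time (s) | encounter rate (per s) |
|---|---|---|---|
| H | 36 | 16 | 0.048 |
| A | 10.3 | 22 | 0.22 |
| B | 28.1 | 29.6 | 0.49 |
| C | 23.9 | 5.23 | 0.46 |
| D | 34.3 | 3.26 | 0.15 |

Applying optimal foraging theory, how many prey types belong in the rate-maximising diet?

E/h in descending order: D 10.5, C 4.57, H 2.25, B 0.949, A 0.468 kJ/s. The optimal diet is the largest prefix of this list for which every included type satisfies E_i/h_i > R on the types above it.
Rate on top 1: 3.455. C: 4.57 > 3.455 → include.
Rate on top 2: 4.144. H: 2.25 < 4.144 → exclude; stop.
Optimal diet: D, C — 2 of 5 types.

2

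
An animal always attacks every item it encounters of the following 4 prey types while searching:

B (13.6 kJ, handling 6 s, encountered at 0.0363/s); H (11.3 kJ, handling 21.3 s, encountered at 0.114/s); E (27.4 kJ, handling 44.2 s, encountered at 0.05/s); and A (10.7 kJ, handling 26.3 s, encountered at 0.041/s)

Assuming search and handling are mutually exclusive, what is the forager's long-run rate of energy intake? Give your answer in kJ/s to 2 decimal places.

R = (0.0363×13.6 + 0.114×11.3 + 0.05×27.4 + 0.041×10.7) / (1 + 0.0363×6 + 0.114×21.3 + 0.05×44.2 + 0.041×26.3) = 3.591/6.934 = 0.5178 kJ/s.

0.52 kJ/s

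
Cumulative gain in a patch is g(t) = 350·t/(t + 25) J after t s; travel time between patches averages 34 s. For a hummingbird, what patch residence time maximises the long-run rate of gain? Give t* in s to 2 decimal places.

By the marginal value theorem, leave when the instantaneous gain rate g'(t) equals the habitat-wide average g(t)/(T + t).
g'(t) = 350·25/(t + 25)². Setting 350·25/(t+25)² = 350t/[(t+25)(34+t)] gives 25(34+t) = t(t+25), so t² = 25×34 = 850.
t* = √850 = 29.15 s.

29.15 s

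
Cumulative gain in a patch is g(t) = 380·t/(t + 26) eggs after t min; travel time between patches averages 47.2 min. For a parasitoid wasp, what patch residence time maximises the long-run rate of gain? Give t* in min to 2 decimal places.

35.03 min

Maximise g(t)/(T+t): set derivative to zero → g'(t)(T+t) = g(t).
g'(t) = 380·26/(t + 26)². Setting 380·26/(t+26)² = 380t/[(t+26)(47.2+t)] gives 26(47.2+t) = t(t+26), so t² = 26×47.2 = 1227.
t* = √1227 = 35.03 min.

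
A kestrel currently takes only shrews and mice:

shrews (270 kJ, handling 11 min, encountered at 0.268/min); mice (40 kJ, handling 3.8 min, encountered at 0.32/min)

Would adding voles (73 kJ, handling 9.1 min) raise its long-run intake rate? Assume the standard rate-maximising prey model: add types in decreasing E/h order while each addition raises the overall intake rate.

No

Intake rate on the current diet: R = (0.268×270 + 0.32×40) / (1 + 0.268×11 + 0.32×3.8) = 85.16/5.164 = 16.49 kJ/min.
Profitability of voles: 73/9.1 = 8.022 kJ/min.
Since 8.022 < R, time spent handling voles is better spent searching.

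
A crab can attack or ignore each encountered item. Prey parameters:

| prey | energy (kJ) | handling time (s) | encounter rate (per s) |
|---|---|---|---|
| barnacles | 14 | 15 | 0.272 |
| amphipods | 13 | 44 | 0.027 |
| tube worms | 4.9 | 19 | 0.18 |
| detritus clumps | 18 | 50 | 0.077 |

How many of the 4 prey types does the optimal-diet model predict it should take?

1

Profitabilities (E/h, kJ/s): barnacles 0.933, detritus clumps 0.36, amphipods 0.295, tube worms 0.258. Add prey in this order while the next type's profitability exceeds the intake rate on those already taken.
Rate on top 1: 0.7496. detritus clumps: 0.36 < 0.7496 → exclude; stop.
Optimal diet: barnacles — 1 of 4 types.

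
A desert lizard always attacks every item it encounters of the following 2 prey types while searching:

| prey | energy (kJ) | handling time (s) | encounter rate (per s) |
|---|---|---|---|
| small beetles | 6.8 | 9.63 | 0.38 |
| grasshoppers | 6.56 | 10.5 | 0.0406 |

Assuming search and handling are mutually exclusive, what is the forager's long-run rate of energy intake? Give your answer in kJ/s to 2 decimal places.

R = (0.38×6.8 + 0.0406×6.56) / (1 + 0.38×9.63 + 0.0406×10.5) = 2.85/5.086 = 0.5605 kJ/s.

0.56 kJ/s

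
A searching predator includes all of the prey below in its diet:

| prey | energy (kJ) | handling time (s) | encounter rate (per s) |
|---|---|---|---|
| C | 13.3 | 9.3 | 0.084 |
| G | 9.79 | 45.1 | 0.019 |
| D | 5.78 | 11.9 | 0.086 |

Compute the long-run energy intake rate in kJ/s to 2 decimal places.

Energy encountered per unit search time: 0.084×13.3 + 0.019×9.79 + 0.086×5.78 = 1.8 kJ/s.
Handling time per unit search time: 0.084×9.3 + 0.019×45.1 + 0.086×11.9 = 2.662.
Rate = 1.8/(1 + 2.662) = 0.4917 kJ/s.

0.49 kJ/s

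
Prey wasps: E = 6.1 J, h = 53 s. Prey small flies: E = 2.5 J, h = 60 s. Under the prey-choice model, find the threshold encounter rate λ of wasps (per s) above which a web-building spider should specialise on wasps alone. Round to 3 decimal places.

0.011 per s

The zero-one rule: include small flies iff E₂/h₂ > λE₁/(1+λh₁). Equality gives the switch point.
λE₁h₂ = E₂ + λE₂h₁ ⇒ λ = E₂/(E₁h₂ − E₂h₁) = 2.5/(366 − 132.5) = 0.01071 per s.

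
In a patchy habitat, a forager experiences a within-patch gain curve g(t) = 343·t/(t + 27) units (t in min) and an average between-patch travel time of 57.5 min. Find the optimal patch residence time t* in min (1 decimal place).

Optimal t* satisfies g'(t*) = g(t*)/(T + t*).
g'(t) = 343·27/(t + 27)². Setting 343·27/(t+27)² = 343t/[(t+27)(57.5+t)] gives 27(57.5+t) = t(t+27), so t² = 27×57.5 = 1552.
t* = √1552 = 39.4 min.

39.4 min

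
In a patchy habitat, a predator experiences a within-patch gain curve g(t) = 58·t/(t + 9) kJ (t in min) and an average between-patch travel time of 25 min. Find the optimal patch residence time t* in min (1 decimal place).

15.0 min

Maximise g(t)/(T+t): set derivative to zero → g'(t)(T+t) = g(t).
g'(t) = 58·9/(t + 9)². Setting 58·9/(t+9)² = 58t/[(t+9)(25+t)] gives 9(25+t) = t(t+9), so t² = 9×25 = 225.
t* = √225 = 15 min.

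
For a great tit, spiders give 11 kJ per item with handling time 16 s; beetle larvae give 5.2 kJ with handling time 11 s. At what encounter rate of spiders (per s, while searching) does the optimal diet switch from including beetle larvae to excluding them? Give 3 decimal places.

0.138 per s

The zero-one rule: include beetle larvae iff E₂/h₂ > λE₁/(1+λh₁). Equality gives the switch point.
λE₁h₂ = E₂ + λE₂h₁ ⇒ λ = E₂/(E₁h₂ − E₂h₁) = 5.2/(121 − 83.2) = 0.1376 per s.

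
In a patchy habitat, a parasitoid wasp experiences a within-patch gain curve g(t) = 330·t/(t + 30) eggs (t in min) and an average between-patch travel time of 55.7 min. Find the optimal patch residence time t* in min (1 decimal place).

40.9 min

By the marginal value theorem, leave when the instantaneous gain rate g'(t) equals the habitat-wide average g(t)/(T + t).
g'(t) = 330·30/(t + 30)². Setting 330·30/(t+30)² = 330t/[(t+30)(55.7+t)] gives 30(55.7+t) = t(t+30), so t² = 30×55.7 = 1671.
t* = √1671 = 40.88 min.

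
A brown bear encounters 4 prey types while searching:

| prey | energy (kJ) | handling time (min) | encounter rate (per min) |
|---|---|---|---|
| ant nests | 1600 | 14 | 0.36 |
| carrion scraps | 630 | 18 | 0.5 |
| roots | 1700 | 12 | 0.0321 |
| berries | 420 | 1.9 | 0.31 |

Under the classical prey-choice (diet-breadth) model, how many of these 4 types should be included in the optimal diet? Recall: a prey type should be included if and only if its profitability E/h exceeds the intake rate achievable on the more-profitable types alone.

3

Rank by E/h (kJ/min): berries 221, roots 142, ant nests 114, carrion scraps 35. Include each in turn until the next type's E/h falls below the running intake rate.
Rate on top 1: 81.94. roots: 142 > 81.94 → include.
Rate on top 2: 93.59. ant nests: 114 > 93.59 → include.
Rate on top 3: 108.5. carrion scraps: 35 < 108.5 → exclude; stop.
Optimal diet: berries, roots, ant nests — 3 of 4 types.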